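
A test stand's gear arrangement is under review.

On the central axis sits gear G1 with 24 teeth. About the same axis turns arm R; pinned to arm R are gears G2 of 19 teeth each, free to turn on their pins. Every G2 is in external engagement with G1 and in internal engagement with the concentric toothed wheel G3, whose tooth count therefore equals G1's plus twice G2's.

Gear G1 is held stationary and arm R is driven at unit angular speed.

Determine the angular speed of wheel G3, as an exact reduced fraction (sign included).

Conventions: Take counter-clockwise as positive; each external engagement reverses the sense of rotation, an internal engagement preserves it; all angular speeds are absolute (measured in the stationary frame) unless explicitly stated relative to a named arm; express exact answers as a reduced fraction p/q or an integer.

43/31

planetary set (24T centre, 19T on arm, 62T internal) — Willis relation
ring teeth: 24 + 2·19 = 62
24(ω_sun−ω_arm) = −62(ω_ring−ω_arm),  ω_sun = 0, ω_arm = 1
ω_ring = 1 − (24/62)(0−1) = 43/31
exact speed ratio = 43/31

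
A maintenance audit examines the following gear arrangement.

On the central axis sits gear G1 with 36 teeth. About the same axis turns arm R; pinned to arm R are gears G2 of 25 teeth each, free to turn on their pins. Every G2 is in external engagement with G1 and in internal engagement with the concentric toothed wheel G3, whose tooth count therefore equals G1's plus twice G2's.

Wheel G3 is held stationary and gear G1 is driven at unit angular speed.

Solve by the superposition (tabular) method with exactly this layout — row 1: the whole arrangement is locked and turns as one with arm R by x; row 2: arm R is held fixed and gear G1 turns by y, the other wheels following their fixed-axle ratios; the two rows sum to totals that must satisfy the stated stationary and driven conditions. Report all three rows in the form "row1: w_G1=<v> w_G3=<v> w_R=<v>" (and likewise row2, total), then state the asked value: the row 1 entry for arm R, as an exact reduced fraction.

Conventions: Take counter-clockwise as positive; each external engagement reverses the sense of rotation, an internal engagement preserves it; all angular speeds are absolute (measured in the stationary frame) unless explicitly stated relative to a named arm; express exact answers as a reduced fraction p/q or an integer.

row1: w_G1=18/61 w_G3=18/61 w_R=18/61
row2: w_G1=43/61 w_G3=-18/61 w_R=0
total: w_G1=1 w_G3=0 w_R=18/61
asked value: 18/61

class = planetary set [G3 = 36+2·25 = 86; Willis about the carrier]
row 1: whole set turns with the arm by x
row 2 — arm fixed, fixed-axis ratios: sun y, ring −(36/86)·y, arm 0
boundary: total ω_ring = x − (36/86)·y = 0 and total ω_sun = x + y = 1  ⇒  y = 43/61, x = 18/61
row 2 ring = −(36/86)·43/61 = -18/61
totals (row 1 + row 2): sun 18/61 + 43/61 = 1, ring 18/61 + (-18/61) = 0, arm 18/61 + 0 = 18/61
asked cell (row1, arm) = 18/61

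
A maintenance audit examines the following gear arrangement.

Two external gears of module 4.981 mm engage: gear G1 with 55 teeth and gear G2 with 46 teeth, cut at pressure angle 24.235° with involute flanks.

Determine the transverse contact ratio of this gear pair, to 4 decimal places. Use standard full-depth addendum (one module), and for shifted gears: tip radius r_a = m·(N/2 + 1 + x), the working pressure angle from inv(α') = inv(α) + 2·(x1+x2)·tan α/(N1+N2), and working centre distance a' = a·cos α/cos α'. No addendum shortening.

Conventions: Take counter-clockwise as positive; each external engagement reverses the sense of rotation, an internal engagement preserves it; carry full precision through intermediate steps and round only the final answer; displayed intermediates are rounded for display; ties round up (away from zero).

1.5645

recognized (one external pair, fixed centres): single-mesh tooth geometry, m = 4.981, N1 = 55, N2 = 46
base radii: r_b1 = 124.905610, r_b2 = 104.466510
tip radii: r_a1 = 141.958500, r_a2 = 119.544000
no profile shift: α' = α, a' = a
action lengths: √(r_a1²−r_b1²) = 67.459650, √(r_a2²−r_b2²) = 58.116403
base pitch p_b = π·m·cos α = 14.269183
CR = (67.459650 + 58.116403 − 251.540500·sin 24.23500°)/14.269183 = 1.564467
contact ratio ≈ 1.5645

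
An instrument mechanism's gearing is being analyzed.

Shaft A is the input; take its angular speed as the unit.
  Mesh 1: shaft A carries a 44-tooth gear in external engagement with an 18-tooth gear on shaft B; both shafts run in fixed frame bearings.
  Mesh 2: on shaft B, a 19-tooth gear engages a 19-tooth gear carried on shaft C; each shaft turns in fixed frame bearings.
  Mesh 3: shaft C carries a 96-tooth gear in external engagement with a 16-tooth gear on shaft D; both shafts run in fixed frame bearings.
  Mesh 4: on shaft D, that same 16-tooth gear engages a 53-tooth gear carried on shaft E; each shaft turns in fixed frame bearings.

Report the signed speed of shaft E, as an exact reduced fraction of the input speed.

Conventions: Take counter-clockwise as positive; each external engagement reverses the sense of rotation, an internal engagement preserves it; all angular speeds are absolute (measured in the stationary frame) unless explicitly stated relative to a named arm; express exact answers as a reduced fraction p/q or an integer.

704/159

4-mesh fixed-axis compound train (all bearings frame-fixed)
mesh 1 [44T→18T]: |ω|/ω_in = 1×44/18 = 22/9, sense flips to −
mesh 2 [19T→19T]: |ω|/ω_in = (22/9)×19/19 = 22/9, sense flips to +
mesh 3 [96T→16T]: |ω|/ω_in = (22/9)×96/16 = 44/3, sense flips to −
mesh 4 [16T→53T]: |ω|/ω_in = (44/3)×16/53 = 704/159, sense flips to +
signed output speed (× input speed) = 704/159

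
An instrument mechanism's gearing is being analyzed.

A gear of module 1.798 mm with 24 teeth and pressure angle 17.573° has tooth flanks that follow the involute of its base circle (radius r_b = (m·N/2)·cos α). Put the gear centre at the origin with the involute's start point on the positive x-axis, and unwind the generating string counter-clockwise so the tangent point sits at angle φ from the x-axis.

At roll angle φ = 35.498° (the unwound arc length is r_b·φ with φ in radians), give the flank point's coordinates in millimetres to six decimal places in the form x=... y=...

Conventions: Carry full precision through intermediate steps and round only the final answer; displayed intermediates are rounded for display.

x=24.146016 y=1.568827

recognized (one wheel, involute flank): single-mesh tooth geometry, m = 1.798, N = 24
pitch radius r_p = m·N/2 = 1.798·24/2 = 21.576000
base radius r_b = r_p·cos α = 21.576000·cos 17.573° = 20.569114
roll angle φ = 35.498° = 0.61955698 rad
x = r_b·(cos φ + φ·sin φ) = 24.146016
y = r_b·(sin φ − φ·cos φ) = 1.568827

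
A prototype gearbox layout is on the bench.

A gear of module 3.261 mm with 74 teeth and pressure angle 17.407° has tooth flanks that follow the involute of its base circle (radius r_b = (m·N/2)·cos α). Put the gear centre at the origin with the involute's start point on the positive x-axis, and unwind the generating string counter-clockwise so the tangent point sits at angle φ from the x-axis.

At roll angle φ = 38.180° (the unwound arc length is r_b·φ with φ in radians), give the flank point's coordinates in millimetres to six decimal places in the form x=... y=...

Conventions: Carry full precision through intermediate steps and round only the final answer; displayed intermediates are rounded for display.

recognized (one wheel, involute flank): single-mesh tooth geometry, m = 3.261, N = 74
pitch radius r_p = m·N/2 = 3.261·74/2 = 120.657000
base radius r_b = r_p·cos α = 120.657000·cos 17.407° = 115.131366
roll angle φ = 38.180° = 0.66636671 rad
x = r_b·(cos φ + φ·sin φ) = 137.924689
y = r_b·(sin φ − φ·cos φ) = 10.859347

x=137.924689 y=10.859347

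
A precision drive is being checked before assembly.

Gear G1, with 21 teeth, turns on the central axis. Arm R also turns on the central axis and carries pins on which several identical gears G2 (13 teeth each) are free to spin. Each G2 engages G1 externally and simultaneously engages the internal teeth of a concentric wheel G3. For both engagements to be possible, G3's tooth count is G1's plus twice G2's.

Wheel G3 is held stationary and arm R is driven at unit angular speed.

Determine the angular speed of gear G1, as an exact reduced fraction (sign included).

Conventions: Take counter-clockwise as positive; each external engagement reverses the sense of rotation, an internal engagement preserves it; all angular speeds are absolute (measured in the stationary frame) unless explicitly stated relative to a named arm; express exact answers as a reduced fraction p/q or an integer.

class = planetary set [G3 = 21+2·13 = 47; Willis about the carrier]
ring teeth: 21 + 2·13 = 47
21(ω_sun−ω_arm) = −47(ω_ring−ω_arm),  ω_ring = 0, ω_arm = 1
ω_sun = 1 − (47/21)(0−1) = 68/21
exact speed ratio = 68/21

68/21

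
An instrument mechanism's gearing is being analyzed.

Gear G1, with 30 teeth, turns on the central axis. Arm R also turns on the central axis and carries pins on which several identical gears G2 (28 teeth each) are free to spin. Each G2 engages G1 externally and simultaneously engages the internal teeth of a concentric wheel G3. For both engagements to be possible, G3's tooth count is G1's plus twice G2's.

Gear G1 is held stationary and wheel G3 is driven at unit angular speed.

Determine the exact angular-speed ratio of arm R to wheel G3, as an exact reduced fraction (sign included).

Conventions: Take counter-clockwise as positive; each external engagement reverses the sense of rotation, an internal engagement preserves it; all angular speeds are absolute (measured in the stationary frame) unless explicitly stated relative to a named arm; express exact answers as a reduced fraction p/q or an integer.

43/58

topology: planetary set — G1 30T / G2 28T / G3 86T, arm = carrier (Willis)
ring teeth: 30 + 2·28 = 86
30(ω_sun−ω_arm) = −86(ω_ring−ω_arm),  ω_sun = 0, ω_ring = 1
30(0−ω_arm) = −86(1−ω_arm)  ⇒  116·ω_arm = 86  ⇒  ω_arm = 43/58
ω_out/ω_in = 43/58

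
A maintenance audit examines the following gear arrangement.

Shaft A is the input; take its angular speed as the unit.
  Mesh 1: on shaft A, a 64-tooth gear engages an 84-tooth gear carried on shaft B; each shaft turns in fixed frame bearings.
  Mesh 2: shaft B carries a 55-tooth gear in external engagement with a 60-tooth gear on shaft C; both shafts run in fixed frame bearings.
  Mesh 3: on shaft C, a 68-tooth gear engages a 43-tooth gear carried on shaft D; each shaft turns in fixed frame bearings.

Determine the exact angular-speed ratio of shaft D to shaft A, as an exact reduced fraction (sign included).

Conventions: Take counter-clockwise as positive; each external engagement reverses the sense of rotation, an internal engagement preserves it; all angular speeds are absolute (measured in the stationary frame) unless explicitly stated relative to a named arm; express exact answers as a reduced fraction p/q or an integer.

class = fixed-axis compound train [3 meshes; 3 ratios multiply, 3 sense flips]
mesh 1 [64T→84T]: running ratio 16/21, sense −
mesh 2 [55T→60T]: running ratio 44/63, sense +
mesh 3 [68T→43T]: running ratio 2992/2709, sense −
ω_out/ω_in = -2992/2709

-2992/2709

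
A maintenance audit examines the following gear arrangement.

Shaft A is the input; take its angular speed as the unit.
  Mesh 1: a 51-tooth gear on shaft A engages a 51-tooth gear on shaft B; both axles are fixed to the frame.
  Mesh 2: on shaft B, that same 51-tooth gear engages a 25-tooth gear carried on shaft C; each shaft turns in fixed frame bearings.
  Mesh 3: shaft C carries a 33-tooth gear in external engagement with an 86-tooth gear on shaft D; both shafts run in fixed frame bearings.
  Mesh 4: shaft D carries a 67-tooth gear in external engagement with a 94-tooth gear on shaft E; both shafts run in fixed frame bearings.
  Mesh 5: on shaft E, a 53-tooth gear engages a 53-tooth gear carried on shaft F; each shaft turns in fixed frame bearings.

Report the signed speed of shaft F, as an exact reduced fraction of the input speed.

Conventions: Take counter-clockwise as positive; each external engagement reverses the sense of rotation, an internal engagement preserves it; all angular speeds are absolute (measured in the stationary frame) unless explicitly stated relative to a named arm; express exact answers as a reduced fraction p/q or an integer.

-112761/202100

5-mesh fixed-axis compound train (all bearings frame-fixed)
mesh 1 [51T→51T]: |ω|/ω_in = 1×51/51 = 1, sense flips to −
mesh 2 [51T→25T]: |ω|/ω_in = 1×51/25 = 51/25, sense flips to +
mesh 3 [33T→86T]: |ω|/ω_in = (51/25)×33/86 = 1683/2150, sense flips to −
mesh 4 [67T→94T]: |ω|/ω_in = (1683/2150)×67/94 = 112761/202100, sense flips to +
mesh 5 [53T→53T]: |ω|/ω_in = (112761/202100)×53/53 = 112761/202100, sense flips to −
signed output speed (× input speed) = -112761/202100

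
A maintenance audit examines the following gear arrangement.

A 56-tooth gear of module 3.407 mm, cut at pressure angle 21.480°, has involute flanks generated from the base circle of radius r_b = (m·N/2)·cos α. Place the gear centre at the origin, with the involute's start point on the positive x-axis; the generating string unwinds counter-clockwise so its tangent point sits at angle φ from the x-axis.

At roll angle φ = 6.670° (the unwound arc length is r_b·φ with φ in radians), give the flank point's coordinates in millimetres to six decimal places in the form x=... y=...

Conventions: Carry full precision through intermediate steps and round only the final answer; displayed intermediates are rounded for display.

x=89.369789 y=0.046619

single-mesh involute tooth geometry (56T wheel at module 3.407)
pitch radius r_p = m·N/2 = 3.407·56/2 = 95.396000
base radius r_b = r_p·cos α = 95.396000·cos 21.480° = 88.770313
roll angle φ = 6.670° = 0.11641346 rad
x = r_b·(cos φ + φ·sin φ) = 89.369789
y = r_b·(sin φ − φ·cos φ) = 0.046619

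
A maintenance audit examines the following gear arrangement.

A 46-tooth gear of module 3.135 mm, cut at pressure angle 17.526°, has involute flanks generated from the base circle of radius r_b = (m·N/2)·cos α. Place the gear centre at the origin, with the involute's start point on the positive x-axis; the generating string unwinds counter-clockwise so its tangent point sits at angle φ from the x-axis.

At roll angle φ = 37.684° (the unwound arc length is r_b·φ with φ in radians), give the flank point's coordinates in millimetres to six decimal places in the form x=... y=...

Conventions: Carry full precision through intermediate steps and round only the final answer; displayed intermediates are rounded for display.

topology: single-mesh involute geometry — m = 3.135, N = 46
pitch radius r_p = m·N/2 = 3.135·46/2 = 72.105000
base radius r_b = r_p·cos α = 72.105000·cos 17.526° = 68.757914
roll angle φ = 37.684° = 0.65770988 rad
x = r_b·(cos φ + φ·sin φ) = 82.059567
y = r_b·(sin φ − φ·cos φ) = 6.243097

x=82.059567 y=6.243097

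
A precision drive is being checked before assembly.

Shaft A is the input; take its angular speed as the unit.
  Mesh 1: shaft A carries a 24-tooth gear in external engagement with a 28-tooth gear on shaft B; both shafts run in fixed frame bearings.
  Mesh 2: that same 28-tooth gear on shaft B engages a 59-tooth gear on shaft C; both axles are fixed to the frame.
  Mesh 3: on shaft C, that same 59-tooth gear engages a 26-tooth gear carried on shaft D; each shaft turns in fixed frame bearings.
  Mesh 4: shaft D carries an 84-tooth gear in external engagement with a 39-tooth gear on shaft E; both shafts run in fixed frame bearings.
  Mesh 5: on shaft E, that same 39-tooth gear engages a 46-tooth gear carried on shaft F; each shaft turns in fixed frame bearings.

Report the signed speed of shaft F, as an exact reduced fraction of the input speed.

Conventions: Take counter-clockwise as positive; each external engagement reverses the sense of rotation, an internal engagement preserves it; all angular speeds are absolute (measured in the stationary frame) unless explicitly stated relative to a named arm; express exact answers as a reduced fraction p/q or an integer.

5-mesh fixed-axis compound train (all bearings frame-fixed)
mesh 1 [24T→28T]: |ω|/ω_in = 1×24/28 = 6/7, sense flips to −
mesh 2 [28T→59T]: |ω|/ω_in = (6/7)×28/59 = 24/59, sense flips to +
mesh 3 [59T→26T]: |ω|/ω_in = (24/59)×59/26 = 12/13, sense flips to −
mesh 4 [84T→39T]: |ω|/ω_in = (12/13)×84/39 = 336/169, sense flips to +
mesh 5 [39T→46T]: |ω|/ω_in = (336/169)×39/46 = 504/299, sense flips to −
signed output speed (× input speed) = -504/299

-504/299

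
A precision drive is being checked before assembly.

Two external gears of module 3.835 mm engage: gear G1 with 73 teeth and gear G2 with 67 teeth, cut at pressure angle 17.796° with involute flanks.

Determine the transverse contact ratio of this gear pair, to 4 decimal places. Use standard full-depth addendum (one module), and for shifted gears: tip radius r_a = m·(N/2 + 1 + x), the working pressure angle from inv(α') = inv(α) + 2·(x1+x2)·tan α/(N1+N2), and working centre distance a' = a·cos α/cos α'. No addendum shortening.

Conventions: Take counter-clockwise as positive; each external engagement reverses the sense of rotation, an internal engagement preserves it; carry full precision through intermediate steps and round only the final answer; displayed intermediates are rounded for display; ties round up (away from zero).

1.9522

topology: single-mesh involute geometry — m = 3.835, 73T/67T pair
base radii: r_b1 = 133.279679, r_b2 = 122.325185
tip radii: r_a1 = 143.812500, r_a2 = 132.307500
no profile shift: α' = α, a' = a
action lengths: √(r_a1²−r_b1²) = 54.023720, √(r_a2²−r_b2²) = 50.416502
base pitch p_b = π·m·cos α = 11.471519
CR = (54.023720 + 50.416502 − 268.450000·sin 17.79600°)/11.471519 = 1.952153
contact ratio ≈ 1.9522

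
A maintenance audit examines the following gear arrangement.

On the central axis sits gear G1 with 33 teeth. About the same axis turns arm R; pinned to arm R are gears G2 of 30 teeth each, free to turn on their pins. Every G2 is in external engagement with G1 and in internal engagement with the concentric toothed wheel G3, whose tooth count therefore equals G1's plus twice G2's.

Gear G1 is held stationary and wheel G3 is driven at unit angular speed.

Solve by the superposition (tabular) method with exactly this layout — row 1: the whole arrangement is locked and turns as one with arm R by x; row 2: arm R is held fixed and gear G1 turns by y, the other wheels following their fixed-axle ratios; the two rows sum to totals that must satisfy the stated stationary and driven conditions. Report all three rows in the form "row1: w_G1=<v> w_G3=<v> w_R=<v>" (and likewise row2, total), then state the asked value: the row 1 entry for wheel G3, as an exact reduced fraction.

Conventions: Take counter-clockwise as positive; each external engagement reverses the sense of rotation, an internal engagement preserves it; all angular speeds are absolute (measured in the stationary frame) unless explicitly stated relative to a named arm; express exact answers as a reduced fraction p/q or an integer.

row1: w_G1=31/42 w_G3=31/42 w_R=31/42
row2: w_G1=-31/42 w_G3=11/42 w_R=0
total: w_G1=0 w_G3=1 w_R=31/42
asked value: 31/42

recognized (axles ride arm R): planetary set, 33/30/93 teeth
row 1 — lock + rotate with arm: ω_sun = ω_ring = ω_arm = x
row 2 (arm held, sun turns y): ω_ring = −(33/93)·y, ω_arm = 0
boundary: total ω_sun = x + y = 0 and total ω_ring = x − (33/93)·y = 1  ⇒  y = -31/42, x = 31/42
row 2 ring = −(33/93)·(-31/42) = 11/42
totals (row 1 + row 2): sun 31/42 + (-31/42) = 0, ring 31/42 + 11/42 = 1, arm 31/42 + 0 = 31/42
asked cell (row1, ring) = 31/42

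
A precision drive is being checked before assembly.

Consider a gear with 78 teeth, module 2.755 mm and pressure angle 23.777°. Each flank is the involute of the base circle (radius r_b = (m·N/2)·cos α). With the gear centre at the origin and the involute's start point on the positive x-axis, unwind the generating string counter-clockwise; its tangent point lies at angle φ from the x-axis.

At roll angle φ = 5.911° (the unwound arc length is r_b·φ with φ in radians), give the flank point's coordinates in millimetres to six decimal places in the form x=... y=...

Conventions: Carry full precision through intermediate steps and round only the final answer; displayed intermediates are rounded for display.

topology: single-mesh involute geometry — m = 2.755, N = 78
pitch radius r_p = m·N/2 = 2.755·78/2 = 107.445000
base radius r_b = r_p·cos α = 107.445000·cos 23.777° = 98.325239
roll angle φ = 5.911° = 0.10316641 rad
x = r_b·(cos φ + φ·sin φ) = 98.847100
y = r_b·(sin φ − φ·cos φ) = 0.035950

x=98.847100 y=0.035950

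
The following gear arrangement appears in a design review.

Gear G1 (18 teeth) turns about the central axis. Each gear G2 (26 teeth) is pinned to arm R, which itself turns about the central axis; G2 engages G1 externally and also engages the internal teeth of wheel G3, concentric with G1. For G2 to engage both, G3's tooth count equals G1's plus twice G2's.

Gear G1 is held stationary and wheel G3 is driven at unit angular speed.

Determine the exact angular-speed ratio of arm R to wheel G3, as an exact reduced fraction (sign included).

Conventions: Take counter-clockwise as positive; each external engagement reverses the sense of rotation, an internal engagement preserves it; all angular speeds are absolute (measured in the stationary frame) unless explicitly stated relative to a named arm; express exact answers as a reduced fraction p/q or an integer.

recognized (axles ride arm R): planetary set, 18/26/70 teeth
ring teeth: 18 + 2·26 = 70
18(ω_sun−ω_arm) = −70(ω_ring−ω_arm),  ω_sun = 0, ω_ring = 1
18(0−ω_arm) = −70(1−ω_arm)  ⇒  88·ω_arm = 70  ⇒  ω_arm = 35/44
ω_out/ω_in = 35/44

35/44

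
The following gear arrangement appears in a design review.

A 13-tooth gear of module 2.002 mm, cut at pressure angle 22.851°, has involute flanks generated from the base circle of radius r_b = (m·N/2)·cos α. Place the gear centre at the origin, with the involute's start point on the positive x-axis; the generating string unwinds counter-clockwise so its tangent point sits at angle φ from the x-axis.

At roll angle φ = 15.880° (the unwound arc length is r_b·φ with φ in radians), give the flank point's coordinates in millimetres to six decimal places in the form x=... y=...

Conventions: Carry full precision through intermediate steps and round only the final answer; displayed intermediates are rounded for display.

x=12.443486 y=0.084451

topology: single-mesh involute geometry — m = 2.002, N = 13
pitch radius r_p = m·N/2 = 2.002·13/2 = 13.013000
base radius r_b = r_p·cos α = 13.013000·cos 22.851° = 11.991712
roll angle φ = 15.880° = 0.27715829 rad
x = r_b·(cos φ + φ·sin φ) = 12.443486
y = r_b·(sin φ − φ·cos φ) = 0.084451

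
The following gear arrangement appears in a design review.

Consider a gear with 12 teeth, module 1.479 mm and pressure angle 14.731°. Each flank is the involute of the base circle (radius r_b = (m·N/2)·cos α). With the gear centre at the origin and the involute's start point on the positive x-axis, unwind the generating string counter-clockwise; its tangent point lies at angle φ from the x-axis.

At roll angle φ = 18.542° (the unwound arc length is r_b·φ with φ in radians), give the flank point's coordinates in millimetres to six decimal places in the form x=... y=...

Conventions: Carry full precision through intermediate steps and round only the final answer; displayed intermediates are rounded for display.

recognized (one wheel, involute flank): single-mesh tooth geometry, m = 1.479, N = 12
pitch radius r_p = m·N/2 = 1.479·12/2 = 8.874000
base radius r_b = r_p·cos α = 8.874000·cos 14.731° = 8.582314
roll angle φ = 18.542° = 0.32361895 rad
x = r_b·(cos φ + φ·sin φ) = 9.020026
y = r_b·(sin φ − φ·cos φ) = 0.095947

x=9.020026 y=0.095947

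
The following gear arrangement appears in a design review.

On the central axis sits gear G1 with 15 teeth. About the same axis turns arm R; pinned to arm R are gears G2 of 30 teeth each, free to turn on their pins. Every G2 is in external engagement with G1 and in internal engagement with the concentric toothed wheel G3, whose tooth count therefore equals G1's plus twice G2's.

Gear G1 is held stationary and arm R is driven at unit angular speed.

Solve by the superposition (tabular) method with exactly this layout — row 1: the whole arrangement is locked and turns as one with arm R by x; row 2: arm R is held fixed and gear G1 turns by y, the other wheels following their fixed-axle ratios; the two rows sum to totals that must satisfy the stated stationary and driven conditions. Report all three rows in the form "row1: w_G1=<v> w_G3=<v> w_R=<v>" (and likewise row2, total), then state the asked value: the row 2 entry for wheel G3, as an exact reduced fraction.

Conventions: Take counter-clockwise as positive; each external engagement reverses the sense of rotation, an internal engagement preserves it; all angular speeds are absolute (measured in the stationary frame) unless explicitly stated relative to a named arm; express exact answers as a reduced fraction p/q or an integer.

topology: planetary set — G1 15T / G2 30T / G3 75T, arm = carrier (Willis)
superposition row 1 [locked train]: every member turns x
superposition row 2 [arm held]: sun y, ring −(15/75)·y, arm 0
boundary: total ω_sun = x + y = 0 and total ω_arm = x = 1  ⇒  y = -1, x = 1
row 2 ring = −(15/75)·(-1) = 1/5
totals (row 1 + row 2): sun 1 + (-1) = 0, ring 1 + 1/5 = 6/5, arm 1 + 0 = 1
asked cell (row2, ring) = 1/5

row1: w_G1=1 w_G3=1 w_R=1
row2: w_G1=-1 w_G3=1/5 w_R=0
total: w_G1=0 w_G3=6/5 w_R=1
asked value: 1/5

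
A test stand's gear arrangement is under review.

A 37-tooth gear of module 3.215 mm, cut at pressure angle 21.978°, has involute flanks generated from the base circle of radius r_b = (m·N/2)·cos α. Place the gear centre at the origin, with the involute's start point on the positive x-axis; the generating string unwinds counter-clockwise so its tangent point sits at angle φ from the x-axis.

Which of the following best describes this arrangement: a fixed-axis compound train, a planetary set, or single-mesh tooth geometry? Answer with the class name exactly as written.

single-mesh tooth geometry

recognized (one wheel, involute flank): single-mesh tooth geometry, m = 3.215, N = 37
classification: single-mesh tooth geometry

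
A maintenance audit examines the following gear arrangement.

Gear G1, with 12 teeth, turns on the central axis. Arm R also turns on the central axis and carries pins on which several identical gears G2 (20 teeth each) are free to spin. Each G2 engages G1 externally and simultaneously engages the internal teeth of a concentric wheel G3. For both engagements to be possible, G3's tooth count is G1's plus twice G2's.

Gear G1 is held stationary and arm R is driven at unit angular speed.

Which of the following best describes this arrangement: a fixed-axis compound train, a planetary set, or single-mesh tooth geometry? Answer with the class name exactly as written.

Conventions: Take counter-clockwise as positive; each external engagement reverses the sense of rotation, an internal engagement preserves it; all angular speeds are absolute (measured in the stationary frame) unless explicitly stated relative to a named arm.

planetary set

topology: planetary set — G1 12T / G2 20T / G3 52T, arm = carrier (Willis)
classification: planetary set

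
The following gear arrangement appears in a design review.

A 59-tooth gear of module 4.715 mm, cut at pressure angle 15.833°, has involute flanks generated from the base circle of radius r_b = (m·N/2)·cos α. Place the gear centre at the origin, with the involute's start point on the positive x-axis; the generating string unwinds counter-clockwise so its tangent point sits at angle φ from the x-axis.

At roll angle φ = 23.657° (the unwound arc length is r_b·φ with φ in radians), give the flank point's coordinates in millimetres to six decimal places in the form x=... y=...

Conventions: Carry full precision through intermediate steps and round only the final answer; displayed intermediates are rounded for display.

recognized (one wheel, involute flank): single-mesh tooth geometry, m = 4.715, N = 59
pitch radius r_p = m·N/2 = 4.715·59/2 = 139.092500
base radius r_b = r_p·cos α = 139.092500·cos 15.833° = 133.815471
roll angle φ = 23.657° = 0.41289254 rad
x = r_b·(cos φ + φ·sin φ) = 144.740360
y = r_b·(sin φ − φ·cos φ) = 3.086556

x=144.740360 y=3.086556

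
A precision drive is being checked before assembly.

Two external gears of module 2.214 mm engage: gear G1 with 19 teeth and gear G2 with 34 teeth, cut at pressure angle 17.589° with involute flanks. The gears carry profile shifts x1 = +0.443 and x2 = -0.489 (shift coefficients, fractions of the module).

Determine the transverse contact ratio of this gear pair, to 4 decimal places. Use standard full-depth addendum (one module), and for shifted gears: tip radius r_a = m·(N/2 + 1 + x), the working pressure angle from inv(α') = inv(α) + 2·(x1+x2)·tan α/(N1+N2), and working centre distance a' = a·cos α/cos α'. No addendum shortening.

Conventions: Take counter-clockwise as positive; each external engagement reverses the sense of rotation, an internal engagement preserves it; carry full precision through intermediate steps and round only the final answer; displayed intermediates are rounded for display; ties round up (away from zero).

1.6447

topology: single-mesh involute geometry — m = 2.214, 19T/34T pair
base radii: r_b1 = 20.049680, r_b2 = 35.878375
tip radii: r_a1 = 24.227802, r_a2 = 38.769354
inv(α') = inv(17.589°) + 2·(+0.443-0.489)·tan α/(19+34) = 0.00947115  ⇒  α' = 17.26911°
a' = a·cos α / cos α' = 58.6710·cos 17.589°/cos 17.26911° = 58.568254
action lengths: √(r_a1²−r_b1²) = 13.601350, √(r_a2²−r_b2²) = 14.690304
base pitch p_b = π·m·cos α = 6.630308
CR = (13.601350 + 14.690304 − 58.568254·sin 17.26911°)/6.630308 = 1.644732
contact ratio ≈ 1.6447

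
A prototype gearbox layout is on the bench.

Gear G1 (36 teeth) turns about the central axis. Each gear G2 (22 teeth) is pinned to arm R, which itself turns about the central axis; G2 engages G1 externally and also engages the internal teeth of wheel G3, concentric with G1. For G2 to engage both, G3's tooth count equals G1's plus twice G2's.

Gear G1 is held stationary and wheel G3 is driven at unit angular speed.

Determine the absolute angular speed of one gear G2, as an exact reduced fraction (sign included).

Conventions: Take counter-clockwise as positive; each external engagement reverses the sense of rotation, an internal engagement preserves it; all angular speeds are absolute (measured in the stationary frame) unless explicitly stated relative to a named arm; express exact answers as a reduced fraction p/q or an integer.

recognized (axles ride arm R): planetary set, 36/22/80 teeth
ring teeth: 36 + 2·22 = 80
36(ω_sun−ω_arm) = −80(ω_ring−ω_arm),  ω_sun = 0, ω_ring = 1
36(0−ω_arm) = −80(1−ω_arm)  ⇒  116·ω_arm = 80  ⇒  ω_arm = 20/29
sun–planet mesh: 36·(0−20/29) = −22·(ω_p−ω_arm)  ⇒  ω_p−ω_arm = 360/319
ω_p = 20/29 + 360/319 = 20/11
exact speed ratio = 20/11

20/11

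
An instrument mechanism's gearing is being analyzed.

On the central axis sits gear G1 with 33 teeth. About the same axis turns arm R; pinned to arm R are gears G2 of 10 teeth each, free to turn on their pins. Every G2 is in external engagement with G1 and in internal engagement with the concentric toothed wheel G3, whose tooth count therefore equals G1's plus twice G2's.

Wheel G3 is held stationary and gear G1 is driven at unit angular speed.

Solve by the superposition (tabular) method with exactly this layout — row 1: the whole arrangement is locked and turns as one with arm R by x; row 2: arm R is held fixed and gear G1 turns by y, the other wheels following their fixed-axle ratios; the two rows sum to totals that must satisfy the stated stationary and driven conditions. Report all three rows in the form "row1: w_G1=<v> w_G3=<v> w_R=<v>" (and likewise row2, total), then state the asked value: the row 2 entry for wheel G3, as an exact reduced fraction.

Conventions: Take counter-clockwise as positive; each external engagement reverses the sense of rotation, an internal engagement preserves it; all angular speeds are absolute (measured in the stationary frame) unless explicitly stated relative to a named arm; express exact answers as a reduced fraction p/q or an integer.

row1: w_G1=33/86 w_G3=33/86 w_R=33/86
row2: w_G1=53/86 w_G3=-33/86 w_R=0
total: w_G1=1 w_G3=0 w_R=33/86
asked value: -33/86

class = planetary set [G3 = 33+2·10 = 53; Willis about the carrier]
row 1: whole set turns with the arm by x
row 2 (arm held, sun turns y): ω_ring = −(33/53)·y, ω_arm = 0
boundary: total ω_ring = x − (33/53)·y = 0 and total ω_sun = x + y = 1  ⇒  y = 53/86, x = 33/86
row 2 ring = −(33/53)·53/86 = -33/86
totals (row 1 + row 2): sun 33/86 + 53/86 = 1, ring 33/86 + (-33/86) = 0, arm 33/86 + 0 = 33/86
asked cell (row2, ring) = -33/86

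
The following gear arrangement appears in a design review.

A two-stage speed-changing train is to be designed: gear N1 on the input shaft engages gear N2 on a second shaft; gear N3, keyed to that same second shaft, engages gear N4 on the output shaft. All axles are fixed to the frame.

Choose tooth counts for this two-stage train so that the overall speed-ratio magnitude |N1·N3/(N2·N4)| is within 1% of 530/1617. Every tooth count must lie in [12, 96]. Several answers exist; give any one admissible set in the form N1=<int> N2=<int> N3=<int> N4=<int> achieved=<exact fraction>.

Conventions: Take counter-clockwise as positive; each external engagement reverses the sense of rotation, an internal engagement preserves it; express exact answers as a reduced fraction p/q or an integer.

N1=20 N2=42 N3=53 N4=77 achieved=530/1617

class = fixed-axis compound train [2-stage, 530/1617 wanted]
target = 530/1617 in lowest terms: an exact hit needs N1·N3 = k·530 and N2·N4 = k·1617 for one integer k, every count in [12, 96]; additionally prefer no 1:1 stage (N1 ≠ N2, N3 ≠ N4)
k = 1: no 1:1-free in-range split of k·530 and k·1617 into factor pairs; take k = 2
k = 2: N1·N3 = 1060 = 20·53, N2·N4 = 3234 = 42·77
achieved = 20·53/(42·77) = 530/1617; |achieved − target| = 0 ≤ 53/16170 ✓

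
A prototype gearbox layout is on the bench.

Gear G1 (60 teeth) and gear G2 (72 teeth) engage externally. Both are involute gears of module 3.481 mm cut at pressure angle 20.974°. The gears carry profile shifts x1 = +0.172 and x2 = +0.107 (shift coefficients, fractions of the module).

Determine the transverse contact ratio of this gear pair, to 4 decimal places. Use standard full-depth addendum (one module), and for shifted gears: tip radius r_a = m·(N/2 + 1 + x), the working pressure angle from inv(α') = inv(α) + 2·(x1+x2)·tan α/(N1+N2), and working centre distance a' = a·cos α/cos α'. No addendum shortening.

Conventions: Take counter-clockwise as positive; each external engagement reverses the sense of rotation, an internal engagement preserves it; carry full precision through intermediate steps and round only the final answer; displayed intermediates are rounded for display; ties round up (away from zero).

recognized (one external pair, fixed centres): single-mesh tooth geometry, m = 3.481, N1 = 60, N2 = 72
base radii: r_b1 = 97.510777, r_b2 = 117.012932
tip radii: r_a1 = 108.509732, r_a2 = 129.169467
inv(α') = inv(20.974°) + 2·(+0.172+0.107)·tan α/(60+72) = 0.01889861  ⇒  α' = 21.58600°
a' = a·cos α / cos α' = 229.7460·cos 20.974°/cos 21.58600° = 230.703794
action lengths: √(r_a1²−r_b1²) = 47.602630, √(r_a2²−r_b2²) = 54.705804
base pitch p_b = π·m·cos α = 10.211305
CR = (47.602630 + 54.705804 − 230.703794·sin 21.58600°)/10.211305 = 1.707237
contact ratio ≈ 1.7072

1.7072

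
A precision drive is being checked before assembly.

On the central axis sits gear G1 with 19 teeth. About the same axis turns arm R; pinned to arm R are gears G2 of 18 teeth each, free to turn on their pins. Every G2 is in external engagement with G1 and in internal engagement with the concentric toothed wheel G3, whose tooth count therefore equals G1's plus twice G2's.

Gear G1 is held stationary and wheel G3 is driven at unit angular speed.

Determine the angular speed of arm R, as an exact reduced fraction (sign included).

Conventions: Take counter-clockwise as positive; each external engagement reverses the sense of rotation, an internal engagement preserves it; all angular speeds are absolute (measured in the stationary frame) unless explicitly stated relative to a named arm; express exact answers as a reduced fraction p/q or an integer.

topology: planetary set — G1 19T / G2 18T / G3 55T, arm = carrier (Willis)
ring teeth: 19 + 2·18 = 55
19(ω_sun−ω_arm) = −55(ω_ring−ω_arm),  ω_sun = 0, ω_ring = 1
19(0−ω_arm) = −55(1−ω_arm)  ⇒  74·ω_arm = 55  ⇒  ω_arm = 55/74
exact speed ratio = 55/74

55/74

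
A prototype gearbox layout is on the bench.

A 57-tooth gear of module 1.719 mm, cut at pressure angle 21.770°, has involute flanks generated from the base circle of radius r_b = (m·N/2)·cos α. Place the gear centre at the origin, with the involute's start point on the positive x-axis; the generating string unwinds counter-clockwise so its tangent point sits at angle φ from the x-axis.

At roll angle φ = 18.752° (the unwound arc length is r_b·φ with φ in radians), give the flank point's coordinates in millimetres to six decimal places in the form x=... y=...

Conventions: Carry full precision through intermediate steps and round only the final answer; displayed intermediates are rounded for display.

class = single-mesh tooth geometry [base-circle involute, m = 1.719, 57T]
pitch radius r_p = m·N/2 = 1.719·57/2 = 48.991500
base radius r_b = r_p·cos α = 48.991500·cos 21.770° = 45.497433
roll angle φ = 18.752° = 0.32728414 rad
x = r_b·(cos φ + φ·sin φ) = 47.869295
y = r_b·(sin φ − φ·cos φ) = 0.525995

x=47.869295 y=0.525995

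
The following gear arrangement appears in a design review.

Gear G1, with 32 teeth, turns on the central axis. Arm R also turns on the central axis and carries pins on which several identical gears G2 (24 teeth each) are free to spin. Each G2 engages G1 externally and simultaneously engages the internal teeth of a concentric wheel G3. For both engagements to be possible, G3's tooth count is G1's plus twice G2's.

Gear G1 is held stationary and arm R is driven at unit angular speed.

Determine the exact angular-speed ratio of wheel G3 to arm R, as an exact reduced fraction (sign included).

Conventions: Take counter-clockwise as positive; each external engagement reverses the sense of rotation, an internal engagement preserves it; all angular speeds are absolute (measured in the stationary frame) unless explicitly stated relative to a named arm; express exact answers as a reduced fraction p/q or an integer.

class = planetary set [G3 = 32+2·24 = 80; Willis about the carrier]
ring teeth: 32 + 2·24 = 80
32(ω_sun−ω_arm) = −80(ω_ring−ω_arm),  ω_sun = 0, ω_arm = 1
ω_ring = 1 − (32/80)(0−1) = 7/5
ω_out/ω_in = 7/5

7/5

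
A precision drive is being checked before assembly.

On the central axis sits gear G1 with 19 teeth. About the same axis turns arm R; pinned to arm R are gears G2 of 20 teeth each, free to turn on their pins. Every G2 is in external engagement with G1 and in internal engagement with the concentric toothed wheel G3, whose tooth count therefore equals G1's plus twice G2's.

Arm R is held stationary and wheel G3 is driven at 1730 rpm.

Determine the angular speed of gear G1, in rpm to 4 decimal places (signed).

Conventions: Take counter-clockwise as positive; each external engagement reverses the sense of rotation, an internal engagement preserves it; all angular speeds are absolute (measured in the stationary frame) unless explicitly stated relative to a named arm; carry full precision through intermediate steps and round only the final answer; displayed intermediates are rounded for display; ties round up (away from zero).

planetary set (19T centre, 20T on arm, 59T internal) — Willis relation
normalise by the input: solve with ω_ring = 1, then scale by 1730 rpm
ring teeth: 19 + 2·20 = 59
19(ω_sun−ω_arm) = −59(ω_ring−ω_arm),  ω_arm = 0, ω_ring = 1
ω_sun = 0 − (59/19)(1−0) = -59/19
scale: ω_sun = -59/19 × 1730 rpm = -5372.1053 rpm

-5372.1053 rpm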